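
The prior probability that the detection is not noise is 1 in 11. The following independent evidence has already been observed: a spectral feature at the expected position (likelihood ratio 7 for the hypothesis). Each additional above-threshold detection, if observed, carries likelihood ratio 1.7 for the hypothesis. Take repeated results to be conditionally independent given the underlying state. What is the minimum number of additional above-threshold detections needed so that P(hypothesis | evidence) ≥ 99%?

10

Prior odds = (1/11)/(10/11) = 0.1.
Bayes factor of the evidence already in hand = 7.
Odds after that evidence = 0.1 × 7 = 0.7.
Target odds = 0.99/0.01 = 99.
Need 1.7ⁿ ≥ 99 ÷ 0.7 = 990/7.
1.7⁹ ≈118.588 falls short of 990/7 but 1.7¹⁰ ≈201.599 reaches it, so n = 10.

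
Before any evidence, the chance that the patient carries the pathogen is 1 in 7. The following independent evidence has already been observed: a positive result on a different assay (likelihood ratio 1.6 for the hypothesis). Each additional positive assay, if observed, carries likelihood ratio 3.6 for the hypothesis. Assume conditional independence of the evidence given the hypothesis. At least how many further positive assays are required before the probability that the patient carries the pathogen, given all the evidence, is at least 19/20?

Prior odds = (1/7)/(6/7) = 1/6.
Bayes factor of the evidence already in hand = 1.6.
Odds after that evidence = (1/6) × 1.6 = 4/15.
Target odds = 0.95/0.05 = 19.
Need 3.6ⁿ ≥ 19 ÷ (4/15) = 71.25.
3.6³ = 46.656 falls short of 71.25 but 3.6⁴ = 167.9616 reaches it, so n = 4.

4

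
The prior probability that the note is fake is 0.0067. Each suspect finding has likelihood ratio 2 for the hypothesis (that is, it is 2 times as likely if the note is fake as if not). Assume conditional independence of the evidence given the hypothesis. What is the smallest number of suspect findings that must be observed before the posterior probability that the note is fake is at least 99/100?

Prior odds = 0.0067/0.9933 = 67/9933.
Likelihood ratio per suspect finding = 2.
Target odds: 0.99 ÷ 0.01 = 99.
Require 2ⁿ ≥ 99 ÷ (67/9933) = 983367/67.
2¹³ = 8192 falls short of 983367/67 but 2¹⁴ = 16384 reaches it, so n = 14.

14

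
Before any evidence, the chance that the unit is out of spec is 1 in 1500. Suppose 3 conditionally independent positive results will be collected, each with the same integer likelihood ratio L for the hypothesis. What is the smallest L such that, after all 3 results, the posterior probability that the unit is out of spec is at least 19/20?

Prior odds = (1/1500)/(1499/1500) = 1/1499.
Target odds = 0.95/0.05 = 19.
Need L³ ≥ 19 ÷ (1/1499) = 28481.
30³ = 27000 < 28481 ≤ 29791 = 31³, so L = 31.

31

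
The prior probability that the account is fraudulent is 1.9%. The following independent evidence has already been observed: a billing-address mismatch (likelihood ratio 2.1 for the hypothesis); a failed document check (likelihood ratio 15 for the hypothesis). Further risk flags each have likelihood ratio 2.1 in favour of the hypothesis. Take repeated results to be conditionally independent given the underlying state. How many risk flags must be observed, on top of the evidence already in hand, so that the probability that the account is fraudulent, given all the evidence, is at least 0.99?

Prior odds = 0.019/0.981 = 19/981.
Combined Bayes factor of the evidence already in hand = 2.1 × 15 = 31.5.
Odds after that evidence = (19/981) × 31.5 = 133/218.
Target odds = 0.99/0.01 = 99.
Need 2.1ⁿ ≥ 99 ÷ (133/218) = 21582/133.
2.1⁶ = 85766121/1000000 falls short of 21582/133 but 2.1⁷ ≈180.109 reaches it, so n = 7.

7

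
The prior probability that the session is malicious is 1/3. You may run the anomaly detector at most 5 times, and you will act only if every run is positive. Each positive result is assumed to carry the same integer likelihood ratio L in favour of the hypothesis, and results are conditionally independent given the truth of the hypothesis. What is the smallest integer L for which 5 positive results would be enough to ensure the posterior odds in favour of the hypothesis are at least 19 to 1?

Prior odds = (1/3)/(2/3) = 0.5.
Target odds = 19.
Need L⁵ ≥ 19 ÷ 0.5 = 38.
2⁵ = 32 < 38 ≤ 243 = 3⁵, so L = 3.

3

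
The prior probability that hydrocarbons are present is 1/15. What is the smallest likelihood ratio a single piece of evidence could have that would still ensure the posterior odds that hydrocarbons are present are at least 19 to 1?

266

Prior odds = (1/15)/(14/15) = 1/14.
Target odds = 19.
Required Bayes factor = 19 ÷ (1/14) = 266.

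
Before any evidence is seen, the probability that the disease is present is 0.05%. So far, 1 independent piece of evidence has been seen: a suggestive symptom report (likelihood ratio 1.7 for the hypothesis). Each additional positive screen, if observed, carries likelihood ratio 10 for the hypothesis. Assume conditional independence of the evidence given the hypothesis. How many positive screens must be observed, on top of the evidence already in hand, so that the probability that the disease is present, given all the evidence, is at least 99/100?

Prior odds = 0.0005/0.9995 = 1/1999.
Bayes factor of the evidence already in hand = 1.7.
Odds after that evidence = (1/1999) × 1.7 = 17/19990.
Target odds = 0.99/0.01 = 99.
Need 10ⁿ ≥ 99 ÷ (17/19990) = 1979010/17.
10⁵ = 100000 falls short of 1979010/17 but 10⁶ = 1000000 reaches it, so n = 6.

6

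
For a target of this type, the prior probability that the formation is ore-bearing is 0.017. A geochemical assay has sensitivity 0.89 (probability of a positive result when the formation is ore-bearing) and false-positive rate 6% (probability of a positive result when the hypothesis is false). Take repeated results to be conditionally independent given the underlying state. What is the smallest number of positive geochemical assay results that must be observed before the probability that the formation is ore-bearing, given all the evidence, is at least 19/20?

3

Prior odds = 0.017/0.983 = 17/983.
Likelihood ratio of a positive result = 0.89/0.06 = 89/6.
Target odds: 0.95 ÷ 0.05 = 19.
Need (17/983) × (89/6)ⁿ ≥ 19, i.e. (89/6)ⁿ ≥ 18677/17.
(89/6)² = 7921/36 falls short of 18677/17 but (89/6)³ = 704969/216 reaches it, so n = 3.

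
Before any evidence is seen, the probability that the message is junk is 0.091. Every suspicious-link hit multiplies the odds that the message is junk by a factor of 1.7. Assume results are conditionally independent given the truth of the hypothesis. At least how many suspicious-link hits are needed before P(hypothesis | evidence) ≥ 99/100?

Prior odds = 0.091/0.909 = 91/909.
Likelihood ratio per suspicious-link hit = 1.7.
Target odds: 0.99 ÷ 0.01 = 99.
Need (91/909) × 1.7ⁿ ≥ 99, i.e. 1.7ⁿ ≥ 89991/91.
1.7¹² ≈582.622 falls short of 89991/91 but 1.7¹³ ≈990.458 reaches it, so n = 13.

13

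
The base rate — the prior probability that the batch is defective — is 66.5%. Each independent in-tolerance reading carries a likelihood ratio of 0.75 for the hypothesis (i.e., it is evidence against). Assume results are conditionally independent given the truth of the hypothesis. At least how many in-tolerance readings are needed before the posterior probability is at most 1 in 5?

Prior odds: 0.665 ÷ 0.335 = 133/67.
Likelihood ratio per in-tolerance reading = 0.75.
Target posterior odds = 0.2/0.8 = 0.25.
Need (133/67) × 0.75ⁿ ≤ 0.25, i.e. 0.75ⁿ ≤ 67/532.
0.75⁷ = 2187/16384 is still above 67/532 but 0.75⁸ = 6561/65536 is at or below it, so n = 8.

8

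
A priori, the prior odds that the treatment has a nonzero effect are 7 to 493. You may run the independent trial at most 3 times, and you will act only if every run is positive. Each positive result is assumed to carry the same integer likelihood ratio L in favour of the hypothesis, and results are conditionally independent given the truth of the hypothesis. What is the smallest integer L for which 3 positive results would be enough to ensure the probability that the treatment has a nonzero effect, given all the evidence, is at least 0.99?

20

Prior odds = 7/493.
Target odds = 0.99/0.01 = 99.
Need L³ ≥ 99 ÷ (7/493) = 48807/7.
19³ = 6859 < 48807/7 ≤ 8000 = 20³, so L = 20.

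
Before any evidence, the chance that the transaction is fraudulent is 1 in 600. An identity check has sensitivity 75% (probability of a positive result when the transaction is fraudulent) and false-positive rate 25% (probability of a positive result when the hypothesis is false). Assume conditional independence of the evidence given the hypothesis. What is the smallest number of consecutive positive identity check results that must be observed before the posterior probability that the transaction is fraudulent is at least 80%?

Prior odds = (1/600)/(599/600) = 1/599.
Likelihood ratio of a positive result = 0.75/0.25 = 3.
Target posterior odds = 0.8/0.2 = 4.
Need (1/599) × 3ⁿ ≥ 4, i.e. 3ⁿ ≥ 2396.
3⁷ = 2187 falls short of 2396 but 3⁸ = 6561 reaches it, so n = 8.

8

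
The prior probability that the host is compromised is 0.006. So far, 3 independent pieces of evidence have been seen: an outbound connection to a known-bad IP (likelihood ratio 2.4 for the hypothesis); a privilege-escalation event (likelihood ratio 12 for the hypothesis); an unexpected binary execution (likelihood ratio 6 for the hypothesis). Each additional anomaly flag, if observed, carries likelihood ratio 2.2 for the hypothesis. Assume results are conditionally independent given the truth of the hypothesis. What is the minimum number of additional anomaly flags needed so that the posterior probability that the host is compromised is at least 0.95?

4

Prior odds = 0.006/0.994 = 3/497.
Combined Bayes factor of the evidence already in hand = 2.4 × 12 × 6 = 172.8.
Odds after that evidence = (3/497) × 172.8 = 2592/2485.
Target odds = 0.95/0.05 = 19.
Need 2.2ⁿ ≥ 19 ÷ (2592/2485) = 47215/2592.
2.2³ = 10.648 falls short of 47215/2592 but 2.2⁴ = 23.4256 reaches it, so n = 4.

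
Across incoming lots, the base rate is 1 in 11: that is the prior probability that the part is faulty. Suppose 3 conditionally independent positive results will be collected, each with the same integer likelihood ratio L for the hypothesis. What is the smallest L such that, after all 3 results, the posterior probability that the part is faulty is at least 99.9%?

22

Prior odds = (1/11)/(10/11) = 0.1.
Target odds = 0.999/0.001 = 999.
Need L³ ≥ 999 ÷ 0.1 = 9990.
21³ = 9261 < 9990 ≤ 10648 = 22³, so L = 22.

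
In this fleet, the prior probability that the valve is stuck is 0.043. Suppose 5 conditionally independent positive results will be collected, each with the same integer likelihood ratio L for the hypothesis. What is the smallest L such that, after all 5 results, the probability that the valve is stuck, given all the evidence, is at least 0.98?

5

Prior odds = 0.043/0.957 = 43/957.
Target odds = 0.98/0.02 = 49.
Need L⁵ ≥ 49 ÷ (43/957) = 46893/43.
4⁵ = 1024 < 46893/43 ≤ 3125 = 5⁵, so L = 5.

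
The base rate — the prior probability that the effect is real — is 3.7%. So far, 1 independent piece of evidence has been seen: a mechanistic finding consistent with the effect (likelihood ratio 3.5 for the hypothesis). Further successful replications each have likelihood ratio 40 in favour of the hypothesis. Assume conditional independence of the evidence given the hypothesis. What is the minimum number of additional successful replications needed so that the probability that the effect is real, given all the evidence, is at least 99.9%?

3

Prior odds = 0.037/0.963 = 37/963.
Bayes factor of the evidence already in hand = 3.5.
Odds after that evidence = (37/963) × 3.5 = 259/1926.
Target odds = 0.999/0.001 = 999.
Need 40ⁿ ≥ 999 ÷ (259/1926) = 52002/7.
40² = 1600 falls short of 52002/7 but 40³ = 64000 reaches it, so n = 3.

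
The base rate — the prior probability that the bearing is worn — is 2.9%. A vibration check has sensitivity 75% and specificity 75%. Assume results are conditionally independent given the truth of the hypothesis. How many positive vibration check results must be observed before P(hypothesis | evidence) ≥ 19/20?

Prior odds: 0.029 ÷ 0.971 = 29/971.
False-positive rate = 1 − 0.75 = 0.25; likelihood ratio of a positive = 0.75/0.25 = 3.
Target odds: 0.95 ÷ 0.05 = 19.
Need (29/971) × 3ⁿ ≥ 19, i.e. 3ⁿ ≥ 18449/29.
3⁵ = 243 falls short of 18449/29 but 3⁶ = 729 reaches it, so n = 6.

6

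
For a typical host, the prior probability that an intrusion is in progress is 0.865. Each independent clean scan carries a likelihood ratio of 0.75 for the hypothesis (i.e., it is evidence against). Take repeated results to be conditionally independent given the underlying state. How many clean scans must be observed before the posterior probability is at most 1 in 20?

17

Prior odds: 0.865 ÷ 0.135 = 173/27.
Likelihood ratio per clean scan = 0.75.
Target posterior odds = 0.05/0.95 = 1/19.
Require 0.75ⁿ ≤ 1/19 ÷ (173/27) = 27/3287.
0.75¹⁶ ≈0.0100226 is still above 27/3287 but 0.75¹⁷ ≈0.00751695 is at or below it, so n = 17.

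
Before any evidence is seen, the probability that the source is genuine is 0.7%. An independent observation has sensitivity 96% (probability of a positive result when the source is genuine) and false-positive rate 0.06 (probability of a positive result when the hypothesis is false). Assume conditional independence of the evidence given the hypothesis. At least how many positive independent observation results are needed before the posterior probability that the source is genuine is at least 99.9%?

Prior odds = 0.007/0.993 = 7/993.
Likelihood ratio of a positive result = 0.96/0.06 = 16.
Target odds: 0.999 ÷ 0.001 = 999.
Require 16ⁿ ≥ 999 ÷ (7/993) = 992007/7.
16⁴ = 65536 falls short of 992007/7 but 16⁵ = 1048576 reaches it, so n = 5.

5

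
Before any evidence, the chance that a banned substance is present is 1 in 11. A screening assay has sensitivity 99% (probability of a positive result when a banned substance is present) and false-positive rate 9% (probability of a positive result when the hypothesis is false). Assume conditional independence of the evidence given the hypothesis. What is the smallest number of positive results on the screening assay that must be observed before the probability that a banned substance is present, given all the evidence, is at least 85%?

2

Prior odds = (1/11)/(10/11) = 0.1.
Likelihood ratio of a positive result = 0.99/0.09 = 11.
Target odds: 0.85 ÷ 0.15 = 17/3.
Need 0.1 × 11ⁿ ≥ 17/3, i.e. 11ⁿ ≥ 170/3.
11¹ = 11 falls short of 170/3 but 11² = 121 reaches it, so n = 2.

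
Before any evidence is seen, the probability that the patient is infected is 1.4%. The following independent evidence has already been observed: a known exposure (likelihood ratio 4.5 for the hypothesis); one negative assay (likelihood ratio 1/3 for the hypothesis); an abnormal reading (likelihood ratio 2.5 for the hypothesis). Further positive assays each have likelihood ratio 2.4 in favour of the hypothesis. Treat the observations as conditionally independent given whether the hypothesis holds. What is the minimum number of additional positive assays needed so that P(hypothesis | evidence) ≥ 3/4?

5

Prior odds = 0.014/0.986 = 7/493.
Combined Bayes factor of the evidence already in hand = 4.5 × (1/3) × 2.5 = 3.75.
Odds after that evidence = (7/493) × 3.75 = 105/1972.
Target odds = 0.75/0.25 = 3.
Need 2.4ⁿ ≥ 3 ÷ (105/1972) = 1972/35.
2.4⁴ = 33.1776 falls short of 1972/35 but 2.4⁵ = 79.62624 reaches it, so n = 5.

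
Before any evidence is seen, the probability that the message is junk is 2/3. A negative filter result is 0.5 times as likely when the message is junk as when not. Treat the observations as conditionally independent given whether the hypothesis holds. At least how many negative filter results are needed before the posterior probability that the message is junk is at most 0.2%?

10

Prior odds: (2/3) ÷ (1/3) = 2.
Likelihood ratio per negative filter result = 0.5.
Target odds: 0.002 ÷ 0.998 = 1/499.
Need 2 × 0.5ⁿ ≤ 1/499, i.e. 0.5ⁿ ≤ 1/998.
0.5⁹ = 0.001953125 is still above 1/998 but 0.5¹⁰ = 1/1024 is at or below it, so n = 10.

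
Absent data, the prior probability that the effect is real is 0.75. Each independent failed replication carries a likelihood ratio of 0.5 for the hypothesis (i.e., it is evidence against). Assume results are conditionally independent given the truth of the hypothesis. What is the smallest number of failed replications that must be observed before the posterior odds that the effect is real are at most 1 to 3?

4

Prior odds: 0.75 ÷ 0.25 = 3.
Likelihood ratio per failed replication = 0.5.
Target odds = 1/3.
Need 3 × 0.5ⁿ ≤ 1/3, i.e. 0.5ⁿ ≤ 1/9.
0.5³ = 0.125 is still above 1/9 but 0.5⁴ = 0.0625 is at or below it, so n = 4.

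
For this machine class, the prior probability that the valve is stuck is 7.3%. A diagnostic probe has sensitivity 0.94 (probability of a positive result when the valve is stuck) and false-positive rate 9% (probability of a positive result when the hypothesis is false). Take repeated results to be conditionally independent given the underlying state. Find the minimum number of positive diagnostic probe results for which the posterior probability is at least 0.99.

Prior odds = 0.073/0.927 = 73/927.
Likelihood ratio of a positive result = 0.94/0.09 = 94/9.
Target odds: 0.99 ÷ 0.01 = 99.
Need (73/927) × (94/9)ⁿ ≥ 99, i.e. (94/9)ⁿ ≥ 91773/73.
(94/9)³ = 830584/729 falls short of 91773/73 but (94/9)⁴ = 78074896/6561 reaches it, so n = 4.

4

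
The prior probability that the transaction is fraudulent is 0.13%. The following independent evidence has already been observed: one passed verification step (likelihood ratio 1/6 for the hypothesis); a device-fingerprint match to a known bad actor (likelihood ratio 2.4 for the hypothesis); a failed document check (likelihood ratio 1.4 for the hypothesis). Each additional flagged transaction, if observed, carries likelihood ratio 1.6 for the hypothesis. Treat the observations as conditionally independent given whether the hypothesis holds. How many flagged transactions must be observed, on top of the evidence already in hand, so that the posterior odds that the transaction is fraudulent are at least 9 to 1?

Prior odds = 0.0013/0.9987 = 13/9987.
Combined Bayes factor of the evidence already in hand = (1/6) × 2.4 × 1.4 = 0.56.
Odds after that evidence = (13/9987) × 0.56 = 182/249675.
Target odds = 9.
Need 1.6ⁿ ≥ 9 ÷ (182/249675) = 2247075/182.
1.6²⁰ ≈12089.3 falls short of 2247075/182 but 1.6²¹ ≈19342.8 reaches it, so n = 21.

21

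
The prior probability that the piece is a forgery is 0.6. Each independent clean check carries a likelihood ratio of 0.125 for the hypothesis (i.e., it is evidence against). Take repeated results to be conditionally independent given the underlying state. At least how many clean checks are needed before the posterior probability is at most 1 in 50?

3

Prior odds: 0.6 ÷ 0.4 = 1.5.
Likelihood ratio per clean check = 0.125.
Target odds: 0.02 ÷ 0.98 = 1/49.
Need 1.5 × 0.125ⁿ ≤ 1/49, i.e. 0.125ⁿ ≤ 2/147.
0.125² = 0.015625 is still above 2/147 but 0.125³ = 0.001953125 is at or below it, so n = 3.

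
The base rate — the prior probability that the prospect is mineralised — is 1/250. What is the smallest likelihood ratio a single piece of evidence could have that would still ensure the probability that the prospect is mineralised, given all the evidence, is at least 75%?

747

Prior odds = 0.004/0.996 = 1/249.
Target odds = 0.75/0.25 = 3.
Required Bayes factor = 3 ÷ (1/249) = 747.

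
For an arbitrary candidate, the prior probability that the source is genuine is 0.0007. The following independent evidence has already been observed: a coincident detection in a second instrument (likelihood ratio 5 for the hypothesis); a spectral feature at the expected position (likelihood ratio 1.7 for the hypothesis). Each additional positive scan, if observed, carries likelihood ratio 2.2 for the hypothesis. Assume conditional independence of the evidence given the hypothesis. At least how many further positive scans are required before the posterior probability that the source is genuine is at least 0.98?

12

Prior odds = 0.0007/0.9993 = 7/9993.
Combined Bayes factor of the evidence already in hand = 5 × 1.7 = 8.5.
Odds after that evidence = (7/9993) × 8.5 = 119/19986.
Target odds = 0.98/0.02 = 49.
Need 2.2ⁿ ≥ 49 ÷ (119/19986) = 139902/17.
2.2¹¹ ≈5843.18 falls short of 139902/17 but 2.2¹² ≈12855 reaches it, so n = 12.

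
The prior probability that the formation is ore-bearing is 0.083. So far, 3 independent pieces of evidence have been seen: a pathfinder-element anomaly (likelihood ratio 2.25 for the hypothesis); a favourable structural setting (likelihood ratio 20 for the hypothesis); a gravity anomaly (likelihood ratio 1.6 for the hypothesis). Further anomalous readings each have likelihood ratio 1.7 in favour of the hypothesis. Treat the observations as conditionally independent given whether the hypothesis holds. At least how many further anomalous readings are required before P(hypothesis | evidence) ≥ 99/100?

Prior odds = 0.083/0.917 = 83/917.
Combined Bayes factor of the evidence already in hand = 2.25 × 20 × 1.6 = 72.
Odds after that evidence = (83/917) × 72 = 5976/917.
Target odds = 0.99/0.01 = 99.
Need 1.7ⁿ ≥ 99 ÷ (5976/917) = 10087/664.
1.7⁵ = 1419857/100000 falls short of 10087/664 but 1.7⁶ = 24137569/1000000 reaches it, so n = 6.

6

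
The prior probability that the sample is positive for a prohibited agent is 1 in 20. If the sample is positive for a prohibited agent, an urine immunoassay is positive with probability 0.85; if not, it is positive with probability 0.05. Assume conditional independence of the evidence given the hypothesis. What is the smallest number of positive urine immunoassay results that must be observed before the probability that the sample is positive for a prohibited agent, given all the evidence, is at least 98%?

3

Prior odds = 0.05/0.95 = 1/19.
Likelihood ratio of a positive = 0.85/0.05 = 17.
Target posterior odds = 0.98/0.02 = 49.
Need (1/19) × 17ⁿ ≥ 49, i.e. 17ⁿ ≥ 931.
17² = 289 falls short of 931 but 17³ = 4913 reaches it, so n = 3.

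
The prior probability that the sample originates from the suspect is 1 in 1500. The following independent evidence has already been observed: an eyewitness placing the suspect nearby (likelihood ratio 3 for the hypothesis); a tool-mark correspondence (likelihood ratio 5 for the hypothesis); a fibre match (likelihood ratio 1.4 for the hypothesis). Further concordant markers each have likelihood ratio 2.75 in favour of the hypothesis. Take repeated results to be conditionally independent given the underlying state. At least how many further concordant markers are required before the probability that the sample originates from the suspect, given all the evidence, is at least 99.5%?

10

Prior odds = (1/1500)/(1499/1500) = 1/1499.
Combined Bayes factor of the evidence already in hand = 3 × 5 × 1.4 = 21.
Odds after that evidence = (1/1499) × 21 = 21/1499.
Target odds = 0.995/0.005 = 199.
Need 2.75ⁿ ≥ 199 ÷ (21/1499) = 298301/21.
2.75⁹ ≈8994.86 falls short of 298301/21 but 2.75¹⁰ ≈24735.9 reaches it, so n = 10.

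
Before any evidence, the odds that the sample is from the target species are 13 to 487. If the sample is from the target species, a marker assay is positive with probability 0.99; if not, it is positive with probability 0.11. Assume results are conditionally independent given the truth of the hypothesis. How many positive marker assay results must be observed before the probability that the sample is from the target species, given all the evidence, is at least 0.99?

4

Prior odds = 13/487.
Likelihood ratio of a positive = 0.99/0.11 = 9.
Target posterior odds = 0.99/0.01 = 99.
Require 9ⁿ ≥ 99 ÷ (13/487) = 48213/13.
9³ = 729 falls short of 48213/13 but 9⁴ = 6561 reaches it, so n = 4.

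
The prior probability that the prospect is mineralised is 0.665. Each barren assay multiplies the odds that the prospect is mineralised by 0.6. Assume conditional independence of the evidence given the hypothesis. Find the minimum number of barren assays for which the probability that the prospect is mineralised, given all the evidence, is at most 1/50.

Prior odds = 0.665/0.335 = 133/67.
Likelihood ratio per barren assay = 0.6.
Target odds: 0.02 ÷ 0.98 = 1/49.
Need (133/67) × 0.6ⁿ ≤ 1/49, i.e. 0.6ⁿ ≤ 67/6517.
0.6⁸ = 6561/390625 is still above 67/6517 but 0.6⁹ = 19683/1953125 is at or below it, so n = 9.

9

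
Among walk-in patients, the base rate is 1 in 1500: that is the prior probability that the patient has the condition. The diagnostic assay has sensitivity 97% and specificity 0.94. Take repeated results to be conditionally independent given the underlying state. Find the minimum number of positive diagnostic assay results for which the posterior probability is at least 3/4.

Prior odds: (1/1500) ÷ (1499/1500) = 1/1499.
False-positive rate = 1 − 0.94 = 0.06; likelihood ratio of a positive = 0.97/0.06 = 97/6.
Target odds: 0.75 ÷ 0.25 = 3.
Need (1/1499) × (97/6)ⁿ ≥ 3, i.e. (97/6)ⁿ ≥ 4497.
(97/6)³ = 912673/216 falls short of 4497 but (97/6)⁴ = 88529281/1296 reaches it, so n = 4.

4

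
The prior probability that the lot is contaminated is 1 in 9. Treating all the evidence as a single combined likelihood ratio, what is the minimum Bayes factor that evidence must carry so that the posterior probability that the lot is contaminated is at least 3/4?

24

Prior odds = (1/9)/(8/9) = 0.125.
Target odds = 0.75/0.25 = 3.
Required Bayes factor = 3 ÷ 0.125 = 24.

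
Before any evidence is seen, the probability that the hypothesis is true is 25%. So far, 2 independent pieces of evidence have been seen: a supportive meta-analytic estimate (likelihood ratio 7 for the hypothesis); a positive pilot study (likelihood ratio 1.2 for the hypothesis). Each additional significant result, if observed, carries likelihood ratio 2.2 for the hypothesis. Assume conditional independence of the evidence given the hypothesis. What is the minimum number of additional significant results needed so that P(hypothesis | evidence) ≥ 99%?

Prior odds = 0.25/0.75 = 1/3.
Combined Bayes factor of the evidence already in hand = 7 × 1.2 = 8.4.
Odds after that evidence = (1/3) × 8.4 = 2.8.
Target odds = 0.99/0.01 = 99.
Need 2.2ⁿ ≥ 99 ÷ 2.8 = 495/14.
2.2⁴ = 23.4256 falls short of 495/14 but 2.2⁵ = 51.53632 reaches it, so n = 5.

5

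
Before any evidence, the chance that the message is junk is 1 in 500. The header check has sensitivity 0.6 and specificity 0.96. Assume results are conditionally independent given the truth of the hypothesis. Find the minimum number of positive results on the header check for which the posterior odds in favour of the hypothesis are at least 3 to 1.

3

Prior odds: 0.002 ÷ 0.998 = 1/499.
False-positive rate = 1 − 0.96 = 0.04; likelihood ratio of a positive = 0.6/0.04 = 15.
Target odds = 3.
Require 15ⁿ ≥ 3 ÷ (1/499) = 1497.
15² = 225 falls short of 1497 but 15³ = 3375 reaches it, so n = 3.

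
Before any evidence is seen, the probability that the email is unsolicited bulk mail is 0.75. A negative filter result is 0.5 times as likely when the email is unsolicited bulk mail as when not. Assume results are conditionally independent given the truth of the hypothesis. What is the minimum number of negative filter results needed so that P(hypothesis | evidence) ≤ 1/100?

Prior odds = 0.75/0.25 = 3.
Likelihood ratio per negative filter result = 0.5.
Target posterior odds = 0.01/0.99 = 1/99.
Need 3 × 0.5ⁿ ≤ 1/99, i.e. 0.5ⁿ ≤ 1/297.
0.5⁸ = 0.00390625 is still above 1/297 but 0.5⁹ = 0.001953125 is at or below it, so n = 9.

9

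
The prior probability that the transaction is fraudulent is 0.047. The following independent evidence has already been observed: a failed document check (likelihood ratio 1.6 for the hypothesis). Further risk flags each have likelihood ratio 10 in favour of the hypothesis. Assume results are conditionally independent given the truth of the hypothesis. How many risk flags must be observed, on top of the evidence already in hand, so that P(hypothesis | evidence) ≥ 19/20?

3

Prior odds = 0.047/0.953 = 47/953.
Bayes factor of the evidence already in hand = 1.6.
Odds after that evidence = (47/953) × 1.6 = 376/4765.
Target odds = 0.95/0.05 = 19.
Need 10ⁿ ≥ 19 ÷ (376/4765) = 90535/376.
10² = 100 falls short of 90535/376 but 10³ = 1000 reaches it, so n = 3.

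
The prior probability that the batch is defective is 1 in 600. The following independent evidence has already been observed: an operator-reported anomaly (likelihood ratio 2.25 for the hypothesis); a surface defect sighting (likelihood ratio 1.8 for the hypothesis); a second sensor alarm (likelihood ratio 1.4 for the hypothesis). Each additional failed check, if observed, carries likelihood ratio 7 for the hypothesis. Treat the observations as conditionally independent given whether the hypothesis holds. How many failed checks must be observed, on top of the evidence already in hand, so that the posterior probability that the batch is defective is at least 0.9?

4

Prior odds = (1/600)/(599/600) = 1/599.
Combined Bayes factor of the evidence already in hand = 2.25 × 1.8 × 1.4 = 5.67.
Odds after that evidence = (1/599) × 5.67 = 567/59900.
Target odds = 0.9/0.1 = 9.
Need 7ⁿ ≥ 9 ÷ (567/59900) = 59900/63.
7³ = 343 falls short of 59900/63 but 7⁴ = 2401 reaches it, so n = 4.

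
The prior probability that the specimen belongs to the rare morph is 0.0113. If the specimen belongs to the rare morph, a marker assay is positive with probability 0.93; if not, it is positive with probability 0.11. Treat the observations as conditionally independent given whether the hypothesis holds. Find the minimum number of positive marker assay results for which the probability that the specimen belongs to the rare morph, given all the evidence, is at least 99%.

5

Prior odds: 0.0113 ÷ 0.9887 = 113/9887.
Likelihood ratio of a positive = 0.93/0.11 = 93/11.
Target posterior odds = 0.99/0.01 = 99.
Require (93/11)ⁿ ≥ 99 ÷ (113/9887) = 978813/113.
(93/11)⁴ = 74805201/14641 falls short of 978813/113 but (93/11)⁵ ≈43196.8 reaches it, so n = 5.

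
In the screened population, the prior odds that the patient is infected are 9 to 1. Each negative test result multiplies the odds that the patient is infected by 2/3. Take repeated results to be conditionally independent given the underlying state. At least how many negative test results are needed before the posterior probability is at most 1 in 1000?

Prior odds = 9.
Likelihood ratio per negative test result = 2/3.
Target posterior odds = 0.001/0.999 = 1/999.
Need 9 × (2/3)ⁿ ≤ 1/999, i.e. (2/3)ⁿ ≤ 1/8991.
(2/3)²² ≈0.000133657 is still above 1/8991 but (2/3)²³ ≈8.91048e-05 is at or below it, so n = 23.

23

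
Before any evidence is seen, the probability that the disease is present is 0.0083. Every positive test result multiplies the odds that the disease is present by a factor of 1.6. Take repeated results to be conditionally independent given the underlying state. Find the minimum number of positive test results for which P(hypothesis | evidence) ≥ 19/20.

17

Prior odds = 0.0083/0.9917 = 83/9917.
Likelihood ratio per positive test result = 1.6.
Target odds: 0.95 ÷ 0.05 = 19.
Require 1.6ⁿ ≥ 19 ÷ (83/9917) = 188423/83.
1.6¹⁶ ≈1844.67 falls short of 188423/83 but 1.6¹⁷ ≈2951.48 reaches it, so n = 17.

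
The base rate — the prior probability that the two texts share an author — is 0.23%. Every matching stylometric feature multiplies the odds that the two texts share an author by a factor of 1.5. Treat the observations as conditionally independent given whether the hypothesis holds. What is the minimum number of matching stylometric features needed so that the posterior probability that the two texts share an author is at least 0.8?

19

Prior odds = 0.0023/0.9977 = 23/9977.
Likelihood ratio per matching stylometric feature = 1.5.
Target posterior odds = 0.8/0.2 = 4.
Require 1.5ⁿ ≥ 4 ÷ (23/9977) = 39908/23.
1.5¹⁸ = 387420489/262144 falls short of 39908/23 but 1.5¹⁹ ≈2216.84 reaches it, so n = 19.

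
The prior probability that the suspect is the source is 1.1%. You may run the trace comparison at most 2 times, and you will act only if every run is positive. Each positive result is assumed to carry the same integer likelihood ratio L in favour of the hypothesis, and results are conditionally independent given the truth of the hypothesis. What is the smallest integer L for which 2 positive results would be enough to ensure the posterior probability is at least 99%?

95

Prior odds = 0.011/0.989 = 11/989.
Target odds = 0.99/0.01 = 99.
Need L² ≥ 99 ÷ (11/989) = 8901.
94² = 8836 < 8901 ≤ 9025 = 95², so L = 95.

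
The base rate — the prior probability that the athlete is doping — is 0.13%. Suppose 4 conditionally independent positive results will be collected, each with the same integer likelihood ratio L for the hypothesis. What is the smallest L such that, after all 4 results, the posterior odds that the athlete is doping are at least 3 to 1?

Prior odds = 0.0013/0.9987 = 13/9987.
Target odds = 3.
Need L⁴ ≥ 3 ÷ (13/9987) = 29961/13.
6⁴ = 1296 < 29961/13 ≤ 2401 = 7⁴, so L = 7.

7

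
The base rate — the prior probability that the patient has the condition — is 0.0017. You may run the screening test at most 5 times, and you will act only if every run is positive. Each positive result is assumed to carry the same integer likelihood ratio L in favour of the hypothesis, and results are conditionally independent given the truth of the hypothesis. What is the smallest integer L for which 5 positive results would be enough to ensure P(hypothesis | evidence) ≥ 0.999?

Prior odds = 0.0017/0.9983 = 17/9983.
Target odds = 0.999/0.001 = 999.
Need L⁵ ≥ 999 ÷ (17/9983) = 9973017/17.
14⁵ = 537824 < 9973017/17 ≤ 759375 = 15⁵, so L = 15.

15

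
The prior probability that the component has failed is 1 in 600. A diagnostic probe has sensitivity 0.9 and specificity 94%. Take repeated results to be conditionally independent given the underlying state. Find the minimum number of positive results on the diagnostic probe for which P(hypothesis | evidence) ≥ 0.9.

Prior odds = (1/600)/(599/600) = 1/599.
False-positive rate = 1 − 0.94 = 0.06; likelihood ratio of a positive = 0.9/0.06 = 15.
Target posterior odds = 0.9/0.1 = 9.
Need (1/599) × 15ⁿ ≥ 9, i.e. 15ⁿ ≥ 5391.
15³ = 3375 falls short of 5391 but 15⁴ = 50625 reaches it, so n = 4.

4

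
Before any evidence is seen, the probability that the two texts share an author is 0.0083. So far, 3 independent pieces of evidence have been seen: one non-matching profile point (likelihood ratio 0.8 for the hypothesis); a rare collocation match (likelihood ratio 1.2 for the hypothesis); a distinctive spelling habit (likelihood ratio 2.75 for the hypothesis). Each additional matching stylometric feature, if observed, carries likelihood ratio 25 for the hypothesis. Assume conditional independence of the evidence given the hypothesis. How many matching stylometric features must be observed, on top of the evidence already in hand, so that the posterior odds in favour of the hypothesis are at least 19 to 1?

3

Prior odds = 0.0083/0.9917 = 83/9917.
Combined Bayes factor of the evidence already in hand = 0.8 × 1.2 × 2.75 = 2.64.
Odds after that evidence = (83/9917) × 2.64 = 5478/247925.
Target odds = 19.
Need 25ⁿ ≥ 19 ÷ (5478/247925) = 4710575/5478.
25² = 625 falls short of 4710575/5478 but 25³ = 15625 reaches it, so n = 3.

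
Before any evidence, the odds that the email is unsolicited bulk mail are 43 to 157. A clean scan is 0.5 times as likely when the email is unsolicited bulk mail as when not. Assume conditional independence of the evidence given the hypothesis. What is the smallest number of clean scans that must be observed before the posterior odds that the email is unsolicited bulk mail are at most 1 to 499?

Prior odds = 43/157.
Likelihood ratio per clean scan = 0.5.
Target odds = 1/499.
Require 0.5ⁿ ≤ 1/499 ÷ (43/157) = 157/21457.
0.5⁷ = 0.0078125 is still above 157/21457 but 0.5⁸ = 0.00390625 is at or below it, so n = 8.

8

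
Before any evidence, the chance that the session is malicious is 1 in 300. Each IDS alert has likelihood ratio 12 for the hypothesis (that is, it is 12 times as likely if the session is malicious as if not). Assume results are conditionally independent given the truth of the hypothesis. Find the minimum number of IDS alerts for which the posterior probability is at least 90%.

Prior odds = (1/300)/(299/300) = 1/299.
Likelihood ratio per IDS alert = 12.
Target posterior odds = 0.9/0.1 = 9.
Require 12ⁿ ≥ 9 ÷ (1/299) = 2691.
12³ = 1728 falls short of 2691 but 12⁴ = 20736 reaches it, so n = 4.

4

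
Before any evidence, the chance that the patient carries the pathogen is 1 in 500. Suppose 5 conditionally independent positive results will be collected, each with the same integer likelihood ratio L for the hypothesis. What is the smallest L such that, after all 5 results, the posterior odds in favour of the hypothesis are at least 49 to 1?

8

Prior odds = 0.002/0.998 = 1/499.
Target odds = 49.
Need L⁵ ≥ 49 ÷ (1/499) = 24451.
7⁵ = 16807 < 24451 ≤ 32768 = 8⁵, so L = 8.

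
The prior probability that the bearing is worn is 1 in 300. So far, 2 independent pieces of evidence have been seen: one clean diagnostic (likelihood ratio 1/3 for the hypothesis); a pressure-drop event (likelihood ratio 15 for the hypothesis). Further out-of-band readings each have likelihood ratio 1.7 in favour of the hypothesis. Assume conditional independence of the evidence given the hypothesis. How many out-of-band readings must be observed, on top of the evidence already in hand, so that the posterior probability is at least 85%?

Prior odds = (1/300)/(299/300) = 1/299.
Combined Bayes factor of the evidence already in hand = (1/3) × 15 = 5.
Odds after that evidence = (1/299) × 5 = 5/299.
Target odds = 0.85/0.15 = 17/3.
Need 1.7ⁿ ≥ 17/3 ÷ (5/299) = 5083/15.
1.7¹⁰ ≈201.599 falls short of 5083/15 but 1.7¹¹ ≈342.719 reaches it, so n = 11.

11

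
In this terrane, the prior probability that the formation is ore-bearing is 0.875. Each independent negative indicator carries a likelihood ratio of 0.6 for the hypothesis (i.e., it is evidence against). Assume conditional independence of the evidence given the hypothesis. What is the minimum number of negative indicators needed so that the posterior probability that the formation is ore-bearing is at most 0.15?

8

Prior odds: 0.875 ÷ 0.125 = 7.
Likelihood ratio per negative indicator = 0.6.
Target odds: 0.15 ÷ 0.85 = 3/17.
Need 7 × 0.6ⁿ ≤ 3/17, i.e. 0.6ⁿ ≤ 3/119.
0.6⁷ = 2187/78125 is still above 3/119 but 0.6⁸ = 6561/390625 is at or below it, so n = 8.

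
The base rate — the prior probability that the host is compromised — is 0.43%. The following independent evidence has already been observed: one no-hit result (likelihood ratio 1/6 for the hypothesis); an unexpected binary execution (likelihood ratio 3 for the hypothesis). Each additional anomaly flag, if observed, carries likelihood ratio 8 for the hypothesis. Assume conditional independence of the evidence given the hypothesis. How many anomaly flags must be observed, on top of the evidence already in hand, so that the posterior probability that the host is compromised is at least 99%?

6

Prior odds = 0.0043/0.9957 = 43/9957.
Combined Bayes factor of the evidence already in hand = (1/6) × 3 = 0.5.
Odds after that evidence = (43/9957) × 0.5 = 43/19914.
Target odds = 0.99/0.01 = 99.
Need 8ⁿ ≥ 99 ÷ (43/19914) = 1971486/43.
8⁵ = 32768 falls short of 1971486/43 but 8⁶ = 262144 reaches it, so n = 6.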